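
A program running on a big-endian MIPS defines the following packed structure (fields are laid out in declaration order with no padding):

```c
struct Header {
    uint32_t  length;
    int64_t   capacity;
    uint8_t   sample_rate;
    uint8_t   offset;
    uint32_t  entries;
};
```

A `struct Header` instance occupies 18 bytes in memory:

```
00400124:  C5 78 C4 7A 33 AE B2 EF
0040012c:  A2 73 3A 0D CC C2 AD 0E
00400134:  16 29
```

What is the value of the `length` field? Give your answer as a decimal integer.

3313026170

`length` is the first field, at byte offset 0, occupying 4 bytes.
Bytes at offsets 0..3: C5 78 C4 7A.
Big-endian: lowest address holds the most-significant byte.
The bytes are already most-significant first: 0xC578C47A.
0xC578C47A = 3313026170.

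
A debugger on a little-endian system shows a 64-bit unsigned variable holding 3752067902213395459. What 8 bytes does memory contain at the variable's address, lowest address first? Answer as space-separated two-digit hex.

03 14 93 B4 E0 05 12 34

3752067902213395459 in hexadecimal, padded to 64 bits, is 0x341205E0B4931403.
Split into bytes (most-significant first): 34 12 05 E0 B4 93 14 03.
Little-endian stores the least-significant byte at the lowest address.
So at ascending addresses the bytes are 03 14 93 B4 E0 05 12 34.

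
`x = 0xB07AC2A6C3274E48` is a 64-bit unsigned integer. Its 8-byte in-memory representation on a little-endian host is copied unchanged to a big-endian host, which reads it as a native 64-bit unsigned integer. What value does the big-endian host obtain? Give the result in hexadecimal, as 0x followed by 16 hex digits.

Stored little-endian, the bytes at ascending addresses are 48 4E 27 C3 A6 C2 7A B0.
Read back as big-endian, the last byte is least significant, giving 0x484E27C3A6C27AB0.

0x484E27C3A6C27AB0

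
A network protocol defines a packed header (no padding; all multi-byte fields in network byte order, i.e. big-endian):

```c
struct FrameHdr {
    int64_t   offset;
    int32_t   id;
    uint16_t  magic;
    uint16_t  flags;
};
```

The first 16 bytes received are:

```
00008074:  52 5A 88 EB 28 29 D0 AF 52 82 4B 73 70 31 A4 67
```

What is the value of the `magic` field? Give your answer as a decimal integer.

28721

`magic` follows `offset` (8 B), `id` (4 B), so it starts at offset 8 + 4 = 12 and occupies 2 bytes.
Bytes at offsets 12..13: 70 31.
Big-endian stores the most-significant byte at the lowest address.
The bytes are already most-significant first: 0x7031.
0x7031 = 28721.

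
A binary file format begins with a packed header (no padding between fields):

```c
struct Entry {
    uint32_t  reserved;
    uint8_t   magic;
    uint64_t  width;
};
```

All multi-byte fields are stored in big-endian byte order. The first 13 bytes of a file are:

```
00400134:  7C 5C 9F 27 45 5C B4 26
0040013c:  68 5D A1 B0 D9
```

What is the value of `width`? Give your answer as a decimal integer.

6680006376986620121

`width` follows `reserved` (4 B), `magic` (1 B), so it starts at offset 4 + 1 = 5 and occupies 8 bytes.
Bytes at offsets 5..12: 5C B4 26 68 5D A1 B0 D9.
In big-endian order the high byte comes first in memory.
The bytes are already most-significant first: 0x5CB426685DA1B0D9.
0x5CB426685DA1B0D9 = 6680006376986620121.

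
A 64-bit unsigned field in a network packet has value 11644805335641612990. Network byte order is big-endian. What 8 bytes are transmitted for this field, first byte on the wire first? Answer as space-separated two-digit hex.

11644805335641612990 in hexadecimal, padded to 64 bits, is 0xA19AA8C1857DE2BE.
Split into bytes (most-significant first): A1 9A A8 C1 85 7D E2 BE.
Big-endian: lowest address holds the most-significant byte.
So the memory order matches the most-significant-first order: A1 9A A8 C1 85 7D E2 BE.

A1 9A A8 C1 85 7D E2 BE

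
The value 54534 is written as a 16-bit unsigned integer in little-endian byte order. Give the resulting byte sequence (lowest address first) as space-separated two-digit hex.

06 D5

54534 in hexadecimal, padded to 16 bits, is 0xD506.
Split into bytes (most-significant first): D5 06.
Little-endian: lowest address holds the least-significant byte.
So at ascending addresses the bytes are 06 D5.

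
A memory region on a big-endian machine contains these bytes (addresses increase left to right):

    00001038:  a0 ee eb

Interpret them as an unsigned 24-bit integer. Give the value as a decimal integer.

10546923

Big-endian stores the most-significant byte at the lowest address.
The bytes are already most-significant first: 0xA0EEEB.
0xA0EEEB = 10546923.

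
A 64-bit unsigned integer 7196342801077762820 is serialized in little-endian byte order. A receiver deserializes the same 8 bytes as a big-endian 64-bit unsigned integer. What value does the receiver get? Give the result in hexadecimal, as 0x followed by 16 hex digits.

7196342801077762820 in 64-bit hexadecimal is 0x63DE8BA6542DFB04.
Stored little-endian, the bytes at ascending addresses are 04 FB 2D 54 A6 8B DE 63.
Read back as big-endian, the last byte is least significant, giving 0x04FB2D54A68BDE63.

0x04FB2D54A68BDE63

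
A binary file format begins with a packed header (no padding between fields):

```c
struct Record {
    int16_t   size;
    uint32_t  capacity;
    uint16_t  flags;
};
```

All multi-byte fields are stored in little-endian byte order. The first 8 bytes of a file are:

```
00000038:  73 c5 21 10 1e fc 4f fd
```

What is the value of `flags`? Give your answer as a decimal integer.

`flags` follows `size` (2 B), `capacity` (4 B), so it starts at offset 2 + 4 = 6 and occupies 2 bytes.
Bytes at offsets 6..7: 4F FD.
Little-endian stores the least-significant byte at the lowest address.
Reassemble most-significant byte first: FD 4F → 0xFD4F.
0xFD4F = 64847.

64847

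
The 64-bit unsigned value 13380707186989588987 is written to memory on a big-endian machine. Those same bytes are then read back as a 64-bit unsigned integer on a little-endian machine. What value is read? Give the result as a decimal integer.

13380707186989588987 in 64-bit hexadecimal is 0xB9B1D24AE407E1FB.
Stored big-endian, the bytes at ascending addresses are B9 B1 D2 4A E4 07 E1 FB.
Read back as little-endian, the first byte is least significant, giving 0xFBE107E44AD2B1B9.
0xFBE107E44AD2B1B9 = 18149796650369069497.

18149796650369069497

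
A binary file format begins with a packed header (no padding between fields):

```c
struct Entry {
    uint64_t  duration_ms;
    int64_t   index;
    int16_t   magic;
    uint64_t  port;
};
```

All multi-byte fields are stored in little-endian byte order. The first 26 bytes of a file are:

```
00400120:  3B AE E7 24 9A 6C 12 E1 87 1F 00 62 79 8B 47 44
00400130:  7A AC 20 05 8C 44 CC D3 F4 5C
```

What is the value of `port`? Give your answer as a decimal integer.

6698211420083586336

`port` follows `duration_ms` (8 B), `index` (8 B), `magic` (2 B), so it starts at offset 8 + 8 + 2 = 18 and occupies 8 bytes.
Bytes at offsets 18..25: 20 05 8C 44 CC D3 F4 5C.
Little-endian stores the least-significant byte at the lowest address.
Reassemble most-significant byte first: 5C F4 D3 CC 44 8C 05 20 → 0x5CF4D3CC448C0520.
0x5CF4D3CC448C0520 = 6698211420083586336.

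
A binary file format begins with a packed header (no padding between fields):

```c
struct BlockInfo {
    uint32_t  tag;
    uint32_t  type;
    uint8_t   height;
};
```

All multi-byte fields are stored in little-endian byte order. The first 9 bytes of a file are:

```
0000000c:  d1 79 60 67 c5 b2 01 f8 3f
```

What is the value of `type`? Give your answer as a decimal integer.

4160860869

`type` follows `tag` (4 bytes), so it starts at byte offset 4 and occupies 4 bytes.
Bytes at offsets 4..7: C5 B2 01 F8.
In little-endian order the low byte comes first in memory.
Reassemble most-significant byte first: F8 01 B2 C5 → 0xF801B2C5.
0xF801B2C5 = 4160860869.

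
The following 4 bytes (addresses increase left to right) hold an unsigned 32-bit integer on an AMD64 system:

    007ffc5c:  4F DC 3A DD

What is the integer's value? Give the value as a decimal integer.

In little-endian order the low byte comes first in memory.
Reassemble most-significant byte first: DD 3A DC 4F → 0xDD3ADC4F.
0xDD3ADC4F = 3711622223.

3711622223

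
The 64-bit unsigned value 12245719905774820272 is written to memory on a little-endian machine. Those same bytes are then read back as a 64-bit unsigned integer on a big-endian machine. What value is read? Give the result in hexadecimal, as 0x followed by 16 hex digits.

0xB05BA3AA5F89F1A9

12245719905774820272 in 64-bit hexadecimal is 0xA9F1895FAAA35BB0.
Stored little-endian, the bytes at ascending addresses are B0 5B A3 AA 5F 89 F1 A9.
Read back as big-endian, the last byte is least significant, giving 0xB05BA3AA5F89F1A9.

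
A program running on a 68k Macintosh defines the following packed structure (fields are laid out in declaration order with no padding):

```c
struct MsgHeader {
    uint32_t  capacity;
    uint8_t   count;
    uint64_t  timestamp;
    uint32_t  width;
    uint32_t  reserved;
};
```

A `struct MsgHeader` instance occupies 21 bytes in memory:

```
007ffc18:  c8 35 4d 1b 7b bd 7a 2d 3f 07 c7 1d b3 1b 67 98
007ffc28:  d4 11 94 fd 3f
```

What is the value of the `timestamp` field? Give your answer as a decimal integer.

13653274969063759283

`timestamp` follows `capacity` (4 B), `count` (1 B), so it starts at offset 4 + 1 = 5 and occupies 8 bytes.
Bytes at offsets 5..12: BD 7A 2D 3F 07 C7 1D B3.
In big-endian order the high byte comes first in memory.
The bytes are already most-significant first: 0xBD7A2D3F07C71DB3.
0xBD7A2D3F07C71DB3 = 13653274969063759283.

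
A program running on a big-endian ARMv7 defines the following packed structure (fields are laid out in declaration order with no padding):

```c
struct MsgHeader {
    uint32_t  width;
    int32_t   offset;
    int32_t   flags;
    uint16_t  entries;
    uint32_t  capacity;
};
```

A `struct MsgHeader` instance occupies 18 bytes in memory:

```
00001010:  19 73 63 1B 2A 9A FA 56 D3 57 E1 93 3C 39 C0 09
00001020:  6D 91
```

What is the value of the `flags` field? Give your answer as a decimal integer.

-749215341

`flags` follows `width` (4 B), `offset` (4 B), so it starts at offset 4 + 4 = 8 and occupies 4 bytes.
Bytes at offsets 8..11: D3 57 E1 93.
In big-endian order the high byte comes first in memory.
The bytes are already most-significant first: 0xD357E193.
Top bit is set, so as a signed 32-bit value this is 0xD357E193 − 2^32 = -749215341.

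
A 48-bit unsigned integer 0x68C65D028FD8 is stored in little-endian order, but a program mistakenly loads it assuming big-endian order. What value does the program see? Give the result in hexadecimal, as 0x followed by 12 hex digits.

0xD88F025DC668

Stored little-endian, the bytes at ascending addresses are D8 8F 02 5D C6 68.
Read back as big-endian, the last byte is least significant, giving 0xD88F025DC668.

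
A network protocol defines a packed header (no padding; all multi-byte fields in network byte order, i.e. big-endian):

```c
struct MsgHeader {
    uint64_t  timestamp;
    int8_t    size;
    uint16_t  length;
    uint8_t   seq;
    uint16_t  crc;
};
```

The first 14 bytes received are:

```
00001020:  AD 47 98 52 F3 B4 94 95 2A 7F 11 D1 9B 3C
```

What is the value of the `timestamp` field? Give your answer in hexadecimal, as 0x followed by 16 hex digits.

`timestamp` is the first field, at byte offset 0, occupying 8 bytes.
Bytes at offsets 0..7: AD 47 98 52 F3 B4 94 95.
In big-endian order the high byte comes first in memory.
The bytes are already most-significant first: 0xAD479852F3B49495.

0xAD479852F3B49495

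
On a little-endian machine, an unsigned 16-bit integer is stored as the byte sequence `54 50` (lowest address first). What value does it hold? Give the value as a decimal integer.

Little-endian stores the least-significant byte at the lowest address.
Reassemble most-significant byte first: 50 54 → 0x5054.
0x5054 = 20564.

20564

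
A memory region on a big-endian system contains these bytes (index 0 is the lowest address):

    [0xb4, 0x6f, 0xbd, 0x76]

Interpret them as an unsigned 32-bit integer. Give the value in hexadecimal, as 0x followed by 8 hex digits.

0xB46FBD76

Big-endian: lowest address holds the most-significant byte.
The bytes are already most-significant first: 0xB46FBD76.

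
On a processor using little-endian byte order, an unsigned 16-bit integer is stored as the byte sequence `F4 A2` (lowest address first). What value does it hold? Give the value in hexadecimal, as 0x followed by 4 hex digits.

0xA2F4

In little-endian order the low byte comes first in memory.
Reassemble most-significant byte first: A2 F4 → 0xA2F4.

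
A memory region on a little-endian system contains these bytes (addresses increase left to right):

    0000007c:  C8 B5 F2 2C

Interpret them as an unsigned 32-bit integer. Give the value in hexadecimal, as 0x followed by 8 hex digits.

0x2CF2B5C8

Little-endian: lowest address holds the least-significant byte.
Reassemble most-significant byte first: 2C F2 B5 C8 → 0x2CF2B5C8.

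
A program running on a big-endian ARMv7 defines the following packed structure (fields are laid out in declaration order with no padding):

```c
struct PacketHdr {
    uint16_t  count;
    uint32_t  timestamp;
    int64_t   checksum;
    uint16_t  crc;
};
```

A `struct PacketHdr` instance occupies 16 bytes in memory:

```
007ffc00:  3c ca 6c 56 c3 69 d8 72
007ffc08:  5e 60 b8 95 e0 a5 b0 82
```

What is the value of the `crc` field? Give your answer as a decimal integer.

`crc` follows `count` (2 B), `timestamp` (4 B), `checksum` (8 B), so it starts at offset 2 + 4 + 8 = 14 and occupies 2 bytes.
Bytes at offsets 14..15: B0 82.
Big-endian stores the most-significant byte at the lowest address.
The bytes are already most-significant first: 0xB082.
0xB082 = 45186.

45186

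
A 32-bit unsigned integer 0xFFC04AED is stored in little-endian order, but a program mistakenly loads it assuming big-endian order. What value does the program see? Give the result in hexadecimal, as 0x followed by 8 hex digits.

0xED4AC0FF

Stored little-endian, the bytes at ascending addresses are ED 4A C0 FF.
Read back as big-endian, the last byte is least significant, giving 0xED4AC0FF.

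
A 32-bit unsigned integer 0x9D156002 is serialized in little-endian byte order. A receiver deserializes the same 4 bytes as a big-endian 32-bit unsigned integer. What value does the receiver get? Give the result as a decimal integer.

Stored little-endian, the bytes at ascending addresses are 02 60 15 9D.
Read back as big-endian, the last byte is least significant, giving 0x0260159D.
0x0260159D = 39851421.

39851421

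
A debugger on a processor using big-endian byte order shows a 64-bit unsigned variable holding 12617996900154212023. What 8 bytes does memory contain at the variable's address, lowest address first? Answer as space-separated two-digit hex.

12617996900154212023 in hexadecimal, padded to 64 bits, is 0xAF1C2153E2ABFEB7.
Split into bytes (most-significant first): AF 1C 21 53 E2 AB FE B7.
Big-endian stores the most-significant byte at the lowest address.
So the memory order matches the most-significant-first order: AF 1C 21 53 E2 AB FE B7.

AF 1C 21 53 E2 AB FE B7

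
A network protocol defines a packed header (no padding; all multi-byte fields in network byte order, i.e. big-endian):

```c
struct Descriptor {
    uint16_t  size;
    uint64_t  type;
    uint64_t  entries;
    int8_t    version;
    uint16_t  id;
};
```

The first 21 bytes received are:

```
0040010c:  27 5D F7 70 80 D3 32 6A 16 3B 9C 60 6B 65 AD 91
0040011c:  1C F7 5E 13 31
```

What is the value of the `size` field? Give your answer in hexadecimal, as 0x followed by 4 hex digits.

`size` is the first field, at byte offset 0, occupying 2 bytes.
Bytes at offsets 0..1: 27 5D.
Big-endian: lowest address holds the most-significant byte.
The bytes are already most-significant first: 0x275D.

0x275D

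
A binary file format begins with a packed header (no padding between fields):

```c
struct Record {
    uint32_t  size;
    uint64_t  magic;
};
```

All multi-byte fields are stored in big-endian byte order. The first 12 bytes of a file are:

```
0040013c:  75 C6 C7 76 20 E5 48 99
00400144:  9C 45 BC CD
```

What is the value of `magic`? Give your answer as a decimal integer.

`magic` follows `size` (4 bytes), so it starts at byte offset 4 and occupies 8 bytes.
Bytes at offsets 4..11: 20 E5 48 99 9C 45 BC CD.
In big-endian order the high byte comes first in memory.
The bytes are already most-significant first: 0x20E548999C45BCCD.
0x20E548999C45BCCD = 2370380603469446349.

2370380603469446349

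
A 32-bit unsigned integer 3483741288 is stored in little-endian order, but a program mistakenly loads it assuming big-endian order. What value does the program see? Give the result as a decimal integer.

3483741288 in 32-bit hexadecimal is 0xCFA5AC68.
Stored little-endian, the bytes at ascending addresses are 68 AC A5 CF.
Read back as big-endian, the last byte is least significant, giving 0x68ACA5CF.
0x68ACA5CF = 1756145103.

1756145103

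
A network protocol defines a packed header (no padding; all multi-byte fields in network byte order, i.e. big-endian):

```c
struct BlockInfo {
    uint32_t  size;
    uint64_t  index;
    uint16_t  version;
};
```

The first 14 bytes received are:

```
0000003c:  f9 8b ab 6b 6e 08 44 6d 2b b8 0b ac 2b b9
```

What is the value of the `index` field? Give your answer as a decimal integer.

`index` follows `size` (4 bytes), so it starts at byte offset 4 and occupies 8 bytes.
Bytes at offsets 4..11: 6E 08 44 6D 2B B8 0B AC.
In big-endian order the high byte comes first in memory.
The bytes are already most-significant first: 0x6E08446D2BB80BAC.
0x6E08446D2BB80BAC = 7928662379661364140.

7928662379661364140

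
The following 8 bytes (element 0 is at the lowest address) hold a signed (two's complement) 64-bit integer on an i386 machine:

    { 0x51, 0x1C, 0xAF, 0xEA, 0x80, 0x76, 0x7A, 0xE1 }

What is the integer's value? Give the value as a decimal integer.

-2199315171951829935

In little-endian order the low byte comes first in memory.
Reassemble most-significant byte first: E1 7A 76 80 EA AF 1C 51 → 0xE17A7680EAAF1C51.
Top bit is set, so as a signed 64-bit value this is 0xE17A7680EAAF1C51 − 2^64 = -2199315171951829935.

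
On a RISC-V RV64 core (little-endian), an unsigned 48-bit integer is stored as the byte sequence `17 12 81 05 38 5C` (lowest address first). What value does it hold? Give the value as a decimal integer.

101395680268823

In little-endian order the low byte comes first in memory.
Reassemble most-significant byte first: 5C 38 05 81 12 17 → 0x5C3805811217.
0x5C3805811217 = 101395680268823.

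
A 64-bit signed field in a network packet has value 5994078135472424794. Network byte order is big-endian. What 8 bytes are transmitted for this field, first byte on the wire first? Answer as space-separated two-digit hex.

5994078135472424794 in hexadecimal, padded to 64 bits, is 0x532F3E4E64C5075A.
Split into bytes (most-significant first): 53 2F 3E 4E 64 C5 07 5A.
Big-endian stores the most-significant byte at the lowest address.
So the memory order matches the most-significant-first order: 53 2F 3E 4E 64 C5 07 5A.

53 2F 3E 4E 64 C5 07 5A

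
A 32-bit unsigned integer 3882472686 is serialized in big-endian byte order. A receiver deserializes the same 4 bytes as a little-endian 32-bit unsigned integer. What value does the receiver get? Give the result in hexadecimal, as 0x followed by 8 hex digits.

3882472686 in 32-bit hexadecimal is 0xE769D4EE.
Stored big-endian, the bytes at ascending addresses are E7 69 D4 EE.
Read back as little-endian, the first byte is least significant, giving 0xEED469E7.

0xEED469E7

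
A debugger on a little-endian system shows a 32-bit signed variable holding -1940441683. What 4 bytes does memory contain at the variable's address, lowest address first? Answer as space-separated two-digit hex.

Two's complement of -1940441683 in 32 bits: 1940441683 = 0x73A8CA53; invert → 0x8C5735AC; add 1 → 0x8C5735AD.
Split into bytes (most-significant first): 8C 57 35 AD.
Little-endian: lowest address holds the least-significant byte.
So at ascending addresses the bytes are AD 35 57 8C.

AD 35 57 8C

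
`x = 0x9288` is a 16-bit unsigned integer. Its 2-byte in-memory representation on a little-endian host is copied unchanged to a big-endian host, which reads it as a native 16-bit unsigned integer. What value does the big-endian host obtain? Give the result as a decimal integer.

Stored little-endian, the bytes at ascending addresses are 88 92.
Read back as big-endian, the last byte is least significant, giving 0x8892.
0x8892 = 34962.

34962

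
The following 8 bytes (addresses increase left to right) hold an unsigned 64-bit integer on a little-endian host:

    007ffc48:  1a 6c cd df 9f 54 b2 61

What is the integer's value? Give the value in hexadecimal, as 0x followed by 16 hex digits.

0x61B2549FDFCD6C1A

Little-endian stores the least-significant byte at the lowest address.
Reassemble most-significant byte first: 61 B2 54 9F DF CD 6C 1A → 0x61B2549FDFCD6C1A.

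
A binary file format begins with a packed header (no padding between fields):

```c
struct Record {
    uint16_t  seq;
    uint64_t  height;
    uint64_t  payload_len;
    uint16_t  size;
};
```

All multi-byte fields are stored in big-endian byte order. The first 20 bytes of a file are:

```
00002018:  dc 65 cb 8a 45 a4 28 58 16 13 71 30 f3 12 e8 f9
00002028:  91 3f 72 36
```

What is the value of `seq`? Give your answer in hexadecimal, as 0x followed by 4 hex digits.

`seq` is the first field, at byte offset 0, occupying 2 bytes.
Bytes at offsets 0..1: DC 65.
Big-endian stores the most-significant byte at the lowest address.
The bytes are already most-significant first: 0xDC65.

0xDC65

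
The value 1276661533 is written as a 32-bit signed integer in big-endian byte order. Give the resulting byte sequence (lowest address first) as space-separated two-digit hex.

4C 18 4F 1D

1276661533 in hexadecimal, padded to 32 bits, is 0x4C184F1D.
Split into bytes (most-significant first): 4C 18 4F 1D.
In big-endian order the high byte comes first in memory.
So the memory order matches the most-significant-first order: 4C 18 4F 1D.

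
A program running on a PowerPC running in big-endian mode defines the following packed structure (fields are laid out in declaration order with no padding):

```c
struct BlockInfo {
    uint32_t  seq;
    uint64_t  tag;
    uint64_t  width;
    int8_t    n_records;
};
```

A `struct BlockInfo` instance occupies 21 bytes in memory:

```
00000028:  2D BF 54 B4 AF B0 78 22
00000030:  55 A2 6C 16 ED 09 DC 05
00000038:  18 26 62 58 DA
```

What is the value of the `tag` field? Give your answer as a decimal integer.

12659750641399393302

`tag` follows `seq` (4 bytes), so it starts at byte offset 4 and occupies 8 bytes.
Bytes at offsets 4..11: AF B0 78 22 55 A2 6C 16.
In big-endian order the high byte comes first in memory.
The bytes are already most-significant first: 0xAFB0782255A26C16.
0xAFB0782255A26C16 = 12659750641399393302.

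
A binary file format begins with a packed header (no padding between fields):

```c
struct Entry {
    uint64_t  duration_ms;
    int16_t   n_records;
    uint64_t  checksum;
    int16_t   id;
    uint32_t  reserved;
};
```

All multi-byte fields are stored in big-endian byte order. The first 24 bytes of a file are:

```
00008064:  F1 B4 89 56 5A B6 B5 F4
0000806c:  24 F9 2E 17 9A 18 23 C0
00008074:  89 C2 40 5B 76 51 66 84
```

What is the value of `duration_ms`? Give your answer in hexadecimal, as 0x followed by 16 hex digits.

0xF1B489565AB6B5F4

`duration_ms` is the first field, at byte offset 0, occupying 8 bytes.
Bytes at offsets 0..7: F1 B4 89 56 5A B6 B5 F4.
Big-endian stores the most-significant byte at the lowest address.
The bytes are already most-significant first: 0xF1B489565AB6B5F4.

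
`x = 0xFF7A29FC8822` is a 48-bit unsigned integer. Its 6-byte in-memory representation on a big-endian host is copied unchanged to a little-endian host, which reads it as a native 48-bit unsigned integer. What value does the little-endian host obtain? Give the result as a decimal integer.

37971741473535

Stored big-endian, the bytes at ascending addresses are FF 7A 29 FC 88 22.
Read back as little-endian, the first byte is least significant, giving 0x2288FC297AFF.
0x2288FC297AFF = 37971741473535.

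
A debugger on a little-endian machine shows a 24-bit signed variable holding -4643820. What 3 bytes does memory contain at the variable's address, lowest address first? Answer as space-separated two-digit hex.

14 24 B9

Two's complement of -4643820 in 24 bits: 4643820 = 0x46DBEC; invert → 0xB92413; add 1 → 0xB92414.
Split into bytes (most-significant first): B9 24 14.
Little-endian: lowest address holds the least-significant byte.
So at ascending addresses the bytes are 14 24 B9.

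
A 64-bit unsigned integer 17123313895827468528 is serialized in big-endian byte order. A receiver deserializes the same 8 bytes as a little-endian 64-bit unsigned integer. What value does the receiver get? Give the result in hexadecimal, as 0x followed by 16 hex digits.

0xF0704EDA433BA2ED

17123313895827468528 in 64-bit hexadecimal is 0xEDA23B43DA4E70F0.
Stored big-endian, the bytes at ascending addresses are ED A2 3B 43 DA 4E 70 F0.
Read back as little-endian, the first byte is least significant, giving 0xF0704EDA433BA2ED.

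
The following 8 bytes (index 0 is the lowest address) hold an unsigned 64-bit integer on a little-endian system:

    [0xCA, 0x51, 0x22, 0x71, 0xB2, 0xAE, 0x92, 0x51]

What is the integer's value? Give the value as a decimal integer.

5877952545097404874

Little-endian: lowest address holds the least-significant byte.
Reassemble most-significant byte first: 51 92 AE B2 71 22 51 CA → 0x5192AEB2712251CA.
0x5192AEB2712251CA = 5877952545097404874.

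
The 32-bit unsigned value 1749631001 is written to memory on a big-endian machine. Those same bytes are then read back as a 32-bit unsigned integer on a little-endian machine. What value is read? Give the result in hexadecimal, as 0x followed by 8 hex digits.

0x19404968

1749631001 in 32-bit hexadecimal is 0x68494019.
Stored big-endian, the bytes at ascending addresses are 68 49 40 19.
Read back as little-endian, the first byte is least significant, giving 0x19404968.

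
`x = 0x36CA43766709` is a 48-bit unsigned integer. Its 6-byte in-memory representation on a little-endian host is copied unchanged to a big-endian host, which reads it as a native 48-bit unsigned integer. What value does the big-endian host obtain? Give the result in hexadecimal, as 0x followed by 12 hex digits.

Stored little-endian, the bytes at ascending addresses are 09 67 76 43 CA 36.
Read back as big-endian, the last byte is least significant, giving 0x09677643CA36.

0x09677643CA36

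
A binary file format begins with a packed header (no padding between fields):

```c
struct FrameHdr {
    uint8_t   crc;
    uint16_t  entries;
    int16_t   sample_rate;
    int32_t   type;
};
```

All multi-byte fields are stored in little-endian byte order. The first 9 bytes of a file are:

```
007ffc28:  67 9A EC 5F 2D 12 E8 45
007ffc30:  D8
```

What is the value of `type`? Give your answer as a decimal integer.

-666507246

`type` follows `crc` (1 B), `entries` (2 B), `sample_rate` (2 B), so it starts at offset 1 + 2 + 2 = 5 and occupies 4 bytes.
Bytes at offsets 5..8: 12 E8 45 D8.
Little-endian: lowest address holds the least-significant byte.
Reassemble most-significant byte first: D8 45 E8 12 → 0xD845E812.
Top bit is set, so as a signed 32-bit value this is 0xD845E812 − 2^32 = -666507246.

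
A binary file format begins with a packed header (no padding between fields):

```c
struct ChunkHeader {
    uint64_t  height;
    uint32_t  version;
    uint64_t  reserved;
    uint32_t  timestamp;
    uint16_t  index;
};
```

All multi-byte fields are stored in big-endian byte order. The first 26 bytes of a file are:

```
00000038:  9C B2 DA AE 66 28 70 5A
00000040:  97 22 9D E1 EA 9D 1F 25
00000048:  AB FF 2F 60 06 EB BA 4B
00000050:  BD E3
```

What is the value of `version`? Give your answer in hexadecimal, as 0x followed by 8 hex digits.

`version` follows `height` (8 bytes), so it starts at byte offset 8 and occupies 4 bytes.
Bytes at offsets 8..11: 97 22 9D E1.
Big-endian: lowest address holds the most-significant byte.
The bytes are already most-significant first: 0x97229DE1.

0x97229DE1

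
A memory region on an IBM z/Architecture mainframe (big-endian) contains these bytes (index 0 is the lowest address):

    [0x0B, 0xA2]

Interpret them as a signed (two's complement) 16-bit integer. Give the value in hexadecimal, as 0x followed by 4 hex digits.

Big-endian stores the most-significant byte at the lowest address.
The bytes are already most-significant first: 0x0BA2.

0x0BA2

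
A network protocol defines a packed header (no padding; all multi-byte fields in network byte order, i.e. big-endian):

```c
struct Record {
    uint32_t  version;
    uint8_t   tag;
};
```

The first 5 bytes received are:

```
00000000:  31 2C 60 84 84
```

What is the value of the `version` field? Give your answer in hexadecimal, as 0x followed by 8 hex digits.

0x312C6084

`version` is the first field, at byte offset 0, occupying 4 bytes.
Bytes at offsets 0..3: 31 2C 60 84.
Big-endian: lowest address holds the most-significant byte.
The bytes are already most-significant first: 0x312C6084.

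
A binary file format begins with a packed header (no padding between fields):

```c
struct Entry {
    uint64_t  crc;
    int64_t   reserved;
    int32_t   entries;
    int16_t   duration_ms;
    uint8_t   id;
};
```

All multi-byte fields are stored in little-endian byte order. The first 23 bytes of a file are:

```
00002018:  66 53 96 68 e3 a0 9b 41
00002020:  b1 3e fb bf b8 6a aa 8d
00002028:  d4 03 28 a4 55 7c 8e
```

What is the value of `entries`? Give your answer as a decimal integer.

`entries` follows `crc` (8 B), `reserved` (8 B), so it starts at offset 8 + 8 = 16 and occupies 4 bytes.
Bytes at offsets 16..19: D4 03 28 A4.
Little-endian stores the least-significant byte at the lowest address.
Reassemble most-significant byte first: A4 28 03 D4 → 0xA42803D4.
Top bit is set, so as a signed 32-bit value this is 0xA42803D4 − 2^32 = -1540881452.

-1540881452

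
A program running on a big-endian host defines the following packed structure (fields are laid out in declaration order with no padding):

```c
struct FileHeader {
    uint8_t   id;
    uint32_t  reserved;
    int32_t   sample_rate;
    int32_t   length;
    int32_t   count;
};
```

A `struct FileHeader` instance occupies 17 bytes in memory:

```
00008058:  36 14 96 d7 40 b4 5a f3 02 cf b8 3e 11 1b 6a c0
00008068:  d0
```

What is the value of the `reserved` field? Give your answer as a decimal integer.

`reserved` follows `id` (1 byte), so it starts at byte offset 1 and occupies 4 bytes.
Bytes at offsets 1..4: 14 96 D7 40.
Big-endian: lowest address holds the most-significant byte.
The bytes are already most-significant first: 0x1496D740.
0x1496D740 = 345429824.

345429824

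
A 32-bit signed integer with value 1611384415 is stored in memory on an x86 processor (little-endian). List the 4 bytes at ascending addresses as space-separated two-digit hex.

5F C6 0B 60

1611384415 in hexadecimal, padded to 32 bits, is 0x600BC65F.
Split into bytes (most-significant first): 60 0B C6 5F.
Little-endian stores the least-significant byte at the lowest address.
So at ascending addresses the bytes are 5F C6 0B 60.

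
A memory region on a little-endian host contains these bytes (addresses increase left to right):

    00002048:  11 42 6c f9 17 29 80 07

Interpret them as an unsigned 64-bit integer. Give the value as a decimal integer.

540477138230067729

Little-endian stores the least-significant byte at the lowest address.
Reassemble most-significant byte first: 07 80 29 17 F9 6C 42 11 → 0x07802917F96C4211.
0x07802917F96C4211 = 540477138230067729.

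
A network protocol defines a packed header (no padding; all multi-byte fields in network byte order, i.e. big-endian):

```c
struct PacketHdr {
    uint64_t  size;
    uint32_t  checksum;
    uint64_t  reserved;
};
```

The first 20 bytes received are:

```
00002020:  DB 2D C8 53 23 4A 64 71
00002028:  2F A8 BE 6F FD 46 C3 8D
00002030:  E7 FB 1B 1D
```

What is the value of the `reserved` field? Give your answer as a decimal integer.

`reserved` follows `size` (8 B), `checksum` (4 B), so it starts at offset 8 + 4 = 12 and occupies 8 bytes.
Bytes at offsets 12..19: FD 46 C3 8D E7 FB 1B 1D.
In big-endian order the high byte comes first in memory.
The bytes are already most-significant first: 0xFD46C38DE7FB1B1D.
0xFD46C38DE7FB1B1D = 18250489554215312157.

18250489554215312157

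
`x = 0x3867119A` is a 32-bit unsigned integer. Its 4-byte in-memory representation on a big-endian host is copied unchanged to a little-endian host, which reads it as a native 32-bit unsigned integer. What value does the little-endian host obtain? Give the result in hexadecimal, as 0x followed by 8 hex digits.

0x9A116738

Stored big-endian, the bytes at ascending addresses are 38 67 11 9A.
Read back as little-endian, the first byte is least significant, giving 0x9A116738.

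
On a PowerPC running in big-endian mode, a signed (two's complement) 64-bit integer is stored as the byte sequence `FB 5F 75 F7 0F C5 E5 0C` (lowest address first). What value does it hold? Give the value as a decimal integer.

Big-endian: lowest address holds the most-significant byte.
The bytes are already most-significant first: 0xFB5F75F70FC5E50C.
Top bit is set, so as a signed 64-bit value this is 0xFB5F75F70FC5E50C − 2^64 = -333418143420127988.

-333418143420127988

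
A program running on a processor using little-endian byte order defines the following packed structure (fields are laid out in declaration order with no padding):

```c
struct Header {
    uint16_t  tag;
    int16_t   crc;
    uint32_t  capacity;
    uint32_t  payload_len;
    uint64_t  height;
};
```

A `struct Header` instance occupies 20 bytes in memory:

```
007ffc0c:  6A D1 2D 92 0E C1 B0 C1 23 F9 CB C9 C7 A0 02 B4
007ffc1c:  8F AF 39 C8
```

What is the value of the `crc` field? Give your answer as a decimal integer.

`crc` follows `tag` (2 bytes), so it starts at byte offset 2 and occupies 2 bytes.
Bytes at offsets 2..3: 2D 92.
Little-endian: lowest address holds the least-significant byte.
Reassemble most-significant byte first: 92 2D → 0x922D.
Top bit is set, so as a signed 16-bit value this is 0x922D − 2^16 = -28115.

-28115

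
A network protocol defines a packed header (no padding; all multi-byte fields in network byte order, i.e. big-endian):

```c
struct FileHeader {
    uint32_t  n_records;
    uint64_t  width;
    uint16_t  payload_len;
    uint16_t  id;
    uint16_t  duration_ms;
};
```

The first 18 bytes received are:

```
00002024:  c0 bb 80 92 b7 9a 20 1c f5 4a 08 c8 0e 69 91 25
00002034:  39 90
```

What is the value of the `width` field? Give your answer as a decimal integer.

13229922164100696264

`width` follows `n_records` (4 bytes), so it starts at byte offset 4 and occupies 8 bytes.
Bytes at offsets 4..11: B7 9A 20 1C F5 4A 08 C8.
In big-endian order the high byte comes first in memory.
The bytes are already most-significant first: 0xB79A201CF54A08C8.
0xB79A201CF54A08C8 = 13229922164100696264.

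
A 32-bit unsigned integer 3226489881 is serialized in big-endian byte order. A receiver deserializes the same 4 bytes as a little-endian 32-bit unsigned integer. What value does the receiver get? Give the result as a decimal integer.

3226489881 in 32-bit hexadecimal is 0xC0505419.
Stored big-endian, the bytes at ascending addresses are C0 50 54 19.
Read back as little-endian, the first byte is least significant, giving 0x195450C0.
0x195450C0 = 424956096.

424956096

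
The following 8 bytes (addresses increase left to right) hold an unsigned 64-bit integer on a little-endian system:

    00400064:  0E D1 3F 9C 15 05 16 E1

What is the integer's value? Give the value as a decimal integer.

16219156698395300110

Little-endian stores the least-significant byte at the lowest address.
Reassemble most-significant byte first: E1 16 05 15 9C 3F D1 0E → 0xE11605159C3FD10E.
0xE11605159C3FD10E = 16219156698395300110.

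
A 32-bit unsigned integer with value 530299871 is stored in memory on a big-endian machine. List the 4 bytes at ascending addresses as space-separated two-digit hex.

530299871 in hexadecimal, padded to 32 bits, is 0x1F9BBBDF.
Split into bytes (most-significant first): 1F 9B BB DF.
In big-endian order the high byte comes first in memory.
So the memory order matches the most-significant-first order: 1F 9B BB DF.

1F 9B BB DF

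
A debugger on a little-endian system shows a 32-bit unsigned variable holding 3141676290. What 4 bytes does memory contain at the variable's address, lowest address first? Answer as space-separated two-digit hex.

3141676290 in hexadecimal, padded to 32 bits, is 0xBB422D02.
Split into bytes (most-significant first): BB 42 2D 02.
Little-endian: lowest address holds the least-significant byte.
So at ascending addresses the bytes are 02 2D 42 BB.

02 2D 42 BB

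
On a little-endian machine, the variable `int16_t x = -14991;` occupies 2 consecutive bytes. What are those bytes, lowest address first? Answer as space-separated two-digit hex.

71 C5

Two's complement of -14991 in 16 bits: 14991 = 0x3A8F; invert → 0xC570; add 1 → 0xC571.
Split into bytes (most-significant first): C5 71.
In little-endian order the low byte comes first in memory.
So at ascending addresses the bytes are 71 C5.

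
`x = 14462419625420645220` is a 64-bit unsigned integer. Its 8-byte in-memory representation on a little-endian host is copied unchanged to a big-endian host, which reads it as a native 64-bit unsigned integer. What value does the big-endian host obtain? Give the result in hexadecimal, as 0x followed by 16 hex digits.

0x64E3D52D06D6B4C8

14462419625420645220 in 64-bit hexadecimal is 0xC8B4D6062DD5E364.
Stored little-endian, the bytes at ascending addresses are 64 E3 D5 2D 06 D6 B4 C8.
Read back as big-endian, the last byte is least significant, giving 0x64E3D52D06D6B4C8.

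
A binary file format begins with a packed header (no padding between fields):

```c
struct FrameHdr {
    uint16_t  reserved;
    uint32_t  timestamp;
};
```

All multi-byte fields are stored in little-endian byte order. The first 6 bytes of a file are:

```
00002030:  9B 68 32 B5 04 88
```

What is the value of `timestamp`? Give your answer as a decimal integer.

2282009906

`timestamp` follows `reserved` (2 bytes), so it starts at byte offset 2 and occupies 4 bytes.
Bytes at offsets 2..5: 32 B5 04 88.
Little-endian stores the least-significant byte at the lowest address.
Reassemble most-significant byte first: 88 04 B5 32 → 0x8804B532.
0x8804B532 = 2282009906.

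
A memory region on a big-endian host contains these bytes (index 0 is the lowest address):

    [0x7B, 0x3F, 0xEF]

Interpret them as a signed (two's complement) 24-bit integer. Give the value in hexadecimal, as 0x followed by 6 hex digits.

Big-endian: lowest address holds the most-significant byte.
The bytes are already most-significant first: 0x7B3FEF.

0x7B3FEF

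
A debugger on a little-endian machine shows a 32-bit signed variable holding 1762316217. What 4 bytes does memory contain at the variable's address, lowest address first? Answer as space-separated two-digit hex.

1762316217 in hexadecimal, padded to 32 bits, is 0x690ACFB9.
Split into bytes (most-significant first): 69 0A CF B9.
Little-endian stores the least-significant byte at the lowest address.
So at ascending addresses the bytes are B9 CF 0A 69.

B9 CF 0A 69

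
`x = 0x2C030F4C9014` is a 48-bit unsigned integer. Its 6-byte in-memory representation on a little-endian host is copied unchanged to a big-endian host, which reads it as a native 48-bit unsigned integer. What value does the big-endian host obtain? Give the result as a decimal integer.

22609983898412

Stored little-endian, the bytes at ascending addresses are 14 90 4C 0F 03 2C.
Read back as big-endian, the last byte is least significant, giving 0x14904C0F032C.
0x14904C0F032C = 22609983898412.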